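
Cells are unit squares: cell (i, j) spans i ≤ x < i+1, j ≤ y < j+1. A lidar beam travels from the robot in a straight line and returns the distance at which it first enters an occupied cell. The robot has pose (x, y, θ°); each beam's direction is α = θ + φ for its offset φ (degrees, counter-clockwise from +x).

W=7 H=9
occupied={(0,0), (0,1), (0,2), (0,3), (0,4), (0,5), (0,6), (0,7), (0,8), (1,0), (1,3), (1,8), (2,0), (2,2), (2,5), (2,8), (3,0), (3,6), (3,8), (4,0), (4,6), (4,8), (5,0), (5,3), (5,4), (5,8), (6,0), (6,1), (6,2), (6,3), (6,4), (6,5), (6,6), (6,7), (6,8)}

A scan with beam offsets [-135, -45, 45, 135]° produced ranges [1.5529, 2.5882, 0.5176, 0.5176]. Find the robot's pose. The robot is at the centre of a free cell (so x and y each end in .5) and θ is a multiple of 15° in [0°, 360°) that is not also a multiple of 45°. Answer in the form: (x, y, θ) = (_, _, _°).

Candidates: 28 free-cell centres × 16 headings = 448 poses. Raycast each; keep the one whose scan matches to 4 dp.
  (5.5, 5.5, 165°): beam 1 = 0.5774 ≠ 1.5529 ✗
  (5.5, 6.5, 120°): beam 1 = 0.5176 ≠ 1.5529 ✗
  (4.5, 4.5, 210°): beam 2 = 1.9319 ≠ 2.5882 ✗
  …
  (5.5, 1.5, 210°): r_1=1.5529, r_2=2.5882, r_3=0.5176, r_4=0.5176 — all match ✓
No second candidate reproduces the full scan.

(x, y, θ) = (5.5, 1.5, 210°)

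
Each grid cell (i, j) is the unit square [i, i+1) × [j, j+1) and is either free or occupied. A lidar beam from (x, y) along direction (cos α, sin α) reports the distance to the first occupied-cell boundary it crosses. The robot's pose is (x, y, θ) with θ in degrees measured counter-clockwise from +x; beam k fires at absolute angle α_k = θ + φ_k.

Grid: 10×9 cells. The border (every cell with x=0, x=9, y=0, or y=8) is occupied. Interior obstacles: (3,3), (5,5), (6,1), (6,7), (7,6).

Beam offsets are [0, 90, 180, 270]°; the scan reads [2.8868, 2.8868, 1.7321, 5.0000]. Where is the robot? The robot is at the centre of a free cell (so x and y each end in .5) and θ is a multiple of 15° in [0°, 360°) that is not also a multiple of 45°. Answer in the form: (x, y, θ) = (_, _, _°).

(x, y, θ) = (6.5, 3.5, 300°)

Enumerate (i+0.5, j+0.5, θ) over the 51 free cells and 16 admissible headings. For each, cast all 4 beams and compare to the given ranges.
  (4.5, 5.5, 330°): beam 1 = 0.5774 ≠ 2.8868 ✗
  (1.5, 2.5, 75°): beam 1 = 5.6940 ≠ 2.8868 ✗
  (7.5, 5.5, 300°): beam 1 = 3.0000 ≠ 2.8868 ✗
  (3.5, 6.5, 285°): beam 1 = 5.6940 ≠ 2.8868 ✗
  …
  (6.5, 3.5, 300°): r_1=2.8868, r_2=2.8868, r_3=1.7321, r_4=5.0000 — all match ✓
Unique over the lattice → pose = (6.5, 3.5, 300°).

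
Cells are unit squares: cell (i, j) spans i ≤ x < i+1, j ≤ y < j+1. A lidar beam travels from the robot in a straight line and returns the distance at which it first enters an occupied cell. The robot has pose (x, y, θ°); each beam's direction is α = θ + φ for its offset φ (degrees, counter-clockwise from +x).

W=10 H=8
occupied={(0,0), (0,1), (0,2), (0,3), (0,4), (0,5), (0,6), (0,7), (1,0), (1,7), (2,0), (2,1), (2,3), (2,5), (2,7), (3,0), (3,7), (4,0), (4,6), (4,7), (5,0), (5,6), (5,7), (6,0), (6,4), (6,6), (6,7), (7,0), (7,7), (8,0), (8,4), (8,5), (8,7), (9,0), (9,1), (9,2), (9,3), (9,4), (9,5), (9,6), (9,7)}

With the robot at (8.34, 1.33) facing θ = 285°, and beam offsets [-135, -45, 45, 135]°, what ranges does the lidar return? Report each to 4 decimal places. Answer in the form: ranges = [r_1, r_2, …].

ranges = [8.4755, 0.3811, 0.6600, 1.3200]

beam 1: φ=-135°, α=150°
  direction (-0.8660, 0.5000); cell (8,1); t to first gridline: x 0.3926, y 1.3400 (then +1.1547 / +2.0000)
    (7,1) via x @ 0.3926
    (7,2) via y @ 1.3400
    (6,2) via x @ 1.5473
    (5,2) via x @ 2.7020
    (5,3) via y @ 3.3400
    (4,3) via x @ 3.8567
    (3,3) via x @ 5.0114
    (3,4) via y @ 5.3400
    (2,4) via x @ 6.1661
    (1,4) via x @ 7.3208
    (1,5) via y @ 7.3400
    (0,5) via x @ 8.4755  # hit
  → r_1 = 8.4755
beam 2: φ=-45°, α=240°
  direction (-0.5000, -0.8660); cell (8,1); t to first gridline: x 0.6800, y 0.3811 (then +2.0000 / +1.1547)
    (8,0) via y @ 0.3811  # hit
  → r_2 = 0.3811
beam 3: φ=45°, α=330°
  direction (0.8660, -0.5000); cell (8,1); t to first gridline: x 0.7621, y 0.6600 (then +1.1547 / +2.0000)
    (8,0) via y @ 0.6600  # hit
  → r_3 = 0.6600
beam 4: φ=135°, α=60°
  direction (0.5000, 0.8660); cell (8,1); t to first gridline: x 1.3200, y 0.7736 (then +2.0000 / +1.1547)
    (8,2) via y @ 0.7736
    (9,2) via x @ 1.3200  # hit
  → r_4 = 1.3200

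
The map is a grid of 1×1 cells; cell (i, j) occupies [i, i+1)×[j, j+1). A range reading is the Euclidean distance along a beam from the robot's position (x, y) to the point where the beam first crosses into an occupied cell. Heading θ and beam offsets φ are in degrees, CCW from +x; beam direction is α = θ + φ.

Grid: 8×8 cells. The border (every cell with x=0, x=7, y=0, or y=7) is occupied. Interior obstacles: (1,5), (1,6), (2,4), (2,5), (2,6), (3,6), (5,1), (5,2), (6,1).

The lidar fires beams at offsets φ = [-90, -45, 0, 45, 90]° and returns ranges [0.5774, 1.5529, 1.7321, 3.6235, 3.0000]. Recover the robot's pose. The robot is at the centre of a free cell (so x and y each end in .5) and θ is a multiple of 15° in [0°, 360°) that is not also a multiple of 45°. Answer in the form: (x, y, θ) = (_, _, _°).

(x, y, θ) = (5.5, 3.5, 30°)

Candidates: 27 free-cell centres × 16 headings = 432 poses. Raycast each; keep the one whose scan matches to 4 dp.
  (1.5, 4.5, 165°): beam 1 = 0.5176 ≠ 0.5774 ✗
  (6.5, 2.5, 195°): beam 1 = 4.6587 ≠ 0.5774 ✗
  (6.5, 2.5, 120°): beam 2 = 1.9319 ≠ 1.5529 ✗
  (2.5, 2.5, 120°): beam 1 = 5.1962 ≠ 0.5774 ✗
  (4.5, 6.5, 75°): beam 1 = 2.5882 ≠ 0.5774 ✗
  …
  (5.5, 3.5, 30°): r_1=0.5774, r_2=1.5529, r_3=1.7321, r_4=3.6235, r_5=3.0000 — all match ✓
Only this pose fits every beam.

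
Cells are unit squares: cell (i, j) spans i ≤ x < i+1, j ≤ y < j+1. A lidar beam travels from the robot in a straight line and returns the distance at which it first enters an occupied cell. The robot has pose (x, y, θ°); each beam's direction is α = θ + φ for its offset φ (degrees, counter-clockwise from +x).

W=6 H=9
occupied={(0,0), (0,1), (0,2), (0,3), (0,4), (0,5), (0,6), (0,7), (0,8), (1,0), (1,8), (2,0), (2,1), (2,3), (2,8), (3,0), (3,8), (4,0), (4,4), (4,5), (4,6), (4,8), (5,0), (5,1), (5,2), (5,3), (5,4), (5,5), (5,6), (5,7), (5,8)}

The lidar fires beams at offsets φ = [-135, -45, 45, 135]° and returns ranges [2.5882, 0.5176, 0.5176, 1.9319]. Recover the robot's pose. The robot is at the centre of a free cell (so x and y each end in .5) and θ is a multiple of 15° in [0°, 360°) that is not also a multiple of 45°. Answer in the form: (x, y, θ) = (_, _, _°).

(x, y, θ) = (1.5, 7.5, 120°)

Candidates: 23 free-cell centres × 16 headings = 368 poses. Raycast each; keep the one whose scan matches to 4 dp.
  (3.5, 5.5, 300°): beam 2 = 1.9319 ≠ 0.5176 ✗
  (2.5, 5.5, 240°): beam 2 = 1.5529 ≠ 0.5176 ✗
  (4.5, 2.5, 255°): beam 1 = 6.3509 ≠ 2.5882 ✗
  (2.5, 4.5, 345°): beam 1 = 1.7321 ≠ 2.5882 ✗
  …
  (1.5, 7.5, 120°): r_1=2.5882, r_2=0.5176, r_3=0.5176, r_4=1.9319 — all match ✓
Unique over the lattice → pose = (1.5, 7.5, 120°).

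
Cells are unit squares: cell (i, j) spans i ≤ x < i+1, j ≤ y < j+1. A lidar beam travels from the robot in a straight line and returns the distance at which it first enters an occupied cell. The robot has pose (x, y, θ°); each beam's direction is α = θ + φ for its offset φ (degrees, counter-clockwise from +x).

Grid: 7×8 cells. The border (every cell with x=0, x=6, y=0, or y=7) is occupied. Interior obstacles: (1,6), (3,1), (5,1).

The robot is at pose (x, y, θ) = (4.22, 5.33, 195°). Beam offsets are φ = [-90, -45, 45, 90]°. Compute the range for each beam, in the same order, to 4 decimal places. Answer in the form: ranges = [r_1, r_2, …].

beam 1: φ=-90°, α=105°
  d=(-0.2588,0.9659)  start (4,5)  tX=0.8500 tY=0.6936  stride 1/|dx|=3.8637 1/|dy|=1.0353
    cross y-line → (4,6), t=0.6936
    cross x-line → (3,6), t=0.8500
    cross y-line → (3,7), t=1.7289 (wall)
  → r_1 = 1.7289
beam 2: φ=-45°, α=150°
  d=(-0.8660,0.5000)  start (4,5)  tX=0.2540 tY=1.3400  stride 1/|dx|=1.1547 1/|dy|=2.0000
    cross x-line → (3,5), t=0.2540
    cross y-line → (3,6), t=1.3400
    cross x-line → (2,6), t=1.4087
    cross x-line → (1,6), t=2.5634 (wall)
  → r_2 = 2.5634
beam 3: φ=45°, α=240°
  d=(-0.5000,-0.8660)  start (4,5)  tX=0.4400 tY=0.3811  stride 1/|dx|=2.0000 1/|dy|=1.1547
    cross y-line → (4,4), t=0.3811
    cross x-line → (3,4), t=0.4400
    cross y-line → (3,3), t=1.5358
    cross x-line → (2,3), t=2.4400
    cross y-line → (2,2), t=2.6905
    cross y-line → (2,1), t=3.8452
    cross x-line → (1,1), t=4.4400
    cross y-line → (1,0), t=4.9999 (wall)
  → r_3 = 4.9999
beam 4: φ=90°, α=285°
  d=(0.2588,-0.9659)  start (4,5)  tX=3.0137 tY=0.3416  stride 1/|dx|=3.8637 1/|dy|=1.0353
    cross y-line → (4,4), t=0.3416
    cross y-line → (4,3), t=1.3769
    cross y-line → (4,2), t=2.4122
    cross x-line → (5,2), t=3.0137
    cross y-line → (5,1), t=3.4475 (wall)
  → r_4 = 3.4475

ranges = [1.7289, 2.5634, 4.9999, 3.4475]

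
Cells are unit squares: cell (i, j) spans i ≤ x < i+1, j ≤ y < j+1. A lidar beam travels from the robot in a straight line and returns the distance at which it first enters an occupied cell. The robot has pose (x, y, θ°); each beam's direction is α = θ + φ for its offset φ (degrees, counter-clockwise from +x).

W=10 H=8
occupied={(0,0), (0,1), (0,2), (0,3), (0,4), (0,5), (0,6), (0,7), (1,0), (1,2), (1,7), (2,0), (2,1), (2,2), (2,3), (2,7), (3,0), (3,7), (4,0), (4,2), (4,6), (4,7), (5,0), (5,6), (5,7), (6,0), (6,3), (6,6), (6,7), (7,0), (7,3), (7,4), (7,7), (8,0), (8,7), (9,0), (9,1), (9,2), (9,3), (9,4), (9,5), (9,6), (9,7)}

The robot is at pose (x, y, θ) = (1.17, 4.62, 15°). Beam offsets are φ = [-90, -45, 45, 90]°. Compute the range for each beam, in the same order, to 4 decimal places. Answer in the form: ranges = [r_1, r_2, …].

ranges = [1.6771, 1.2400, 2.7482, 0.6568]

beam 1: φ=-90°, α=285°
  direction (0.2588, -0.9659); cell (1,4); t to first gridline: x 3.2069, y 0.6419 (then +3.8637 / +1.0353)
    (1,3) via y @ 0.6419
    (1,2) via y @ 1.6771  # hit
  → r_1 = 1.6771
beam 2: φ=-45°, α=330°
  direction (0.8660, -0.5000); cell (1,4); t to first gridline: x 0.9584, y 1.2400 (then +1.1547 / +2.0000)
    (2,4) via x @ 0.9584
    (2,3) via y @ 1.2400  # hit
  → r_2 = 1.2400
beam 3: φ=45°, α=60°
  direction (0.5000, 0.8660); cell (1,4); t to first gridline: x 1.6600, y 0.4388 (then +2.0000 / +1.1547)
    (1,5) via y @ 0.4388
    (1,6) via y @ 1.5935
    (2,6) via x @ 1.6600
    (2,7) via y @ 2.7482  # hit
  → r_3 = 2.7482
beam 4: φ=90°, α=105°
  direction (-0.2588, 0.9659); cell (1,4); t to first gridline: x 0.6568, y 0.3934 (then +3.8637 / +1.0353)
    (1,5) via y @ 0.3934
    (0,5) via x @ 0.6568  # hit
  → r_4 = 0.6568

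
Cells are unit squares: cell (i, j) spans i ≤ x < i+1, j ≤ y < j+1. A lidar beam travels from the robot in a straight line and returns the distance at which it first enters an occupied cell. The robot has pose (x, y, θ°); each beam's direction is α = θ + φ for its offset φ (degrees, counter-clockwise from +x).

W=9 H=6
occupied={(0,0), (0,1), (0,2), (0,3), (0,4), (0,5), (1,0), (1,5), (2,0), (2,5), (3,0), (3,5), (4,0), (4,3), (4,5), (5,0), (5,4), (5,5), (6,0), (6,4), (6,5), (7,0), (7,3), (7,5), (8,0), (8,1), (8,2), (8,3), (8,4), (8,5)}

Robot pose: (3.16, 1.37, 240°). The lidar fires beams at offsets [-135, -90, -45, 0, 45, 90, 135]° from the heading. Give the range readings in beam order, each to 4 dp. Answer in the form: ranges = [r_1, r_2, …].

ranges = [3.7581, 2.4942, 1.4296, 0.4272, 0.3831, 0.7400, 5.0107]

beam 1: φ=-135°, α=105°
  d=(-0.2588,0.9659)  start (3,1)  tX=0.6182 tY=0.6522  stride 1/|dx|=3.8637 1/|dy|=1.0353
    cross x-line → (2,1), t=0.6182
    cross y-line → (2,2), t=0.6522
    cross y-line → (2,3), t=1.6875
    cross y-line → (2,4), t=2.7228
    cross y-line → (2,5), t=3.7581 (wall)
  → r_1 = 3.7581
beam 2: φ=-90°, α=150°
  d=(-0.8660,0.5000)  start (3,1)  tX=0.1848 tY=1.2600  stride 1/|dx|=1.1547 1/|dy|=2.0000
    cross x-line → (2,1), t=0.1848
    cross y-line → (2,2), t=1.2600
    cross x-line → (1,2), t=1.3395
    cross x-line → (0,2), t=2.4942 (wall)
  → r_2 = 2.4942
beam 3: φ=-45°, α=195°
  d=(-0.9659,-0.2588)  start (3,1)  tX=0.1656 tY=1.4296  stride 1/|dx|=1.0353 1/|dy|=3.8637
    cross x-line → (2,1), t=0.1656
    cross x-line → (1,1), t=1.2009
    cross y-line → (1,0), t=1.4296 (wall)
  → r_3 = 1.4296
beam 4: φ=0°, α=240°
  d=(-0.5000,-0.8660)  start (3,1)  tX=0.3200 tY=0.4272  stride 1/|dx|=2.0000 1/|dy|=1.1547
    cross x-line → (2,1), t=0.3200
    cross y-line → (2,0), t=0.4272 (wall)
  → r_4 = 0.4272
beam 5: φ=45°, α=285°
  d=(0.2588,-0.9659)  start (3,1)  tX=3.2455 tY=0.3831  stride 1/|dx|=3.8637 1/|dy|=1.0353
    cross y-line → (3,0), t=0.3831 (wall)
  → r_5 = 0.3831
beam 6: φ=90°, α=330°
  d=(0.8660,-0.5000)  start (3,1)  tX=0.9699 tY=0.7400  stride 1/|dx|=1.1547 1/|dy|=2.0000
    cross y-line → (3,0), t=0.7400 (wall)
  → r_6 = 0.7400
beam 7: φ=135°, α=15°
  d=(0.9659,0.2588)  start (3,1)  tX=0.8696 tY=2.4341  stride 1/|dx|=1.0353 1/|dy|=3.8637
    cross x-line → (4,1), t=0.8696
    cross x-line → (5,1), t=1.9049
    cross y-line → (5,2), t=2.4341
    cross x-line → (6,2), t=2.9402
    cross x-line → (7,2), t=3.9755
    cross x-line → (8,2), t=5.0107 (wall)
  → r_7 = 5.0107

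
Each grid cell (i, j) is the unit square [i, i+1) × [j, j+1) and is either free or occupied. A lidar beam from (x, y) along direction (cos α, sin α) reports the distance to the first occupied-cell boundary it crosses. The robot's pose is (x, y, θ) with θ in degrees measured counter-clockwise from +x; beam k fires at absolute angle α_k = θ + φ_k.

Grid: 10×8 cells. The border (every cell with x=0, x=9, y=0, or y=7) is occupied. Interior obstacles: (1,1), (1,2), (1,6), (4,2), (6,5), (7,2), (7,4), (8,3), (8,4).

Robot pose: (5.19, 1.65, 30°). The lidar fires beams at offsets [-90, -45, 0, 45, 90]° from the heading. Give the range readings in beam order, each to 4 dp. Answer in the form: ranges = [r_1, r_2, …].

beam 1: φ=-90°, α=300°
  dir = (cos 300°, sin 300°) = (0.5000, -0.8660); from cell (5,1)
  next x-line at t=1.6200, next y-line at t=0.7506; Δt_x=2.0000, Δt_y=1.1547
    y: enter (5,0) at t=0.7506 ← occupied
  → r_1 = 0.7506
beam 2: φ=-45°, α=345°
  dir = (cos 345°, sin 345°) = (0.9659, -0.2588); from cell (5,1)
  next x-line at t=0.8386, next y-line at t=2.5114; Δt_x=1.0353, Δt_y=3.8637
    x: enter (6,1) at t=0.8386
    x: enter (7,1) at t=1.8738
    y: enter (7,0) at t=2.5114 ← occupied
  → r_2 = 2.5114
beam 3: φ=0°, α=30°
  dir = (cos 30°, sin 30°) = (0.8660, 0.5000); from cell (5,1)
  next x-line at t=0.9353, next y-line at t=0.7000; Δt_x=1.1547, Δt_y=2.0000
    y: enter (5,2) at t=0.7000
    x: enter (6,2) at t=0.9353
    x: enter (7,2) at t=2.0900 ← occupied
  → r_3 = 2.0900
beam 4: φ=45°, α=75°
  dir = (cos 75°, sin 75°) = (0.2588, 0.9659); from cell (5,1)
  next x-line at t=3.1296, next y-line at t=0.3623; Δt_x=3.8637, Δt_y=1.0353
    y: enter (5,2) at t=0.3623
    y: enter (5,3) at t=1.3976
    y: enter (5,4) at t=2.4329
    x: enter (6,4) at t=3.1296
    y: enter (6,5) at t=3.4682 ← occupied
  → r_4 = 3.4682
beam 5: φ=90°, α=120°
  dir = (cos 120°, sin 120°) = (-0.5000, 0.8660); from cell (5,1)
  next x-line at t=0.3800, next y-line at t=0.4041; Δt_x=2.0000, Δt_y=1.1547
    x: enter (4,1) at t=0.3800
    y: enter (4,2) at t=0.4041 ← occupied
  → r_5 = 0.4041

ranges = [0.7506, 2.5114, 2.0900, 3.4682, 0.4041]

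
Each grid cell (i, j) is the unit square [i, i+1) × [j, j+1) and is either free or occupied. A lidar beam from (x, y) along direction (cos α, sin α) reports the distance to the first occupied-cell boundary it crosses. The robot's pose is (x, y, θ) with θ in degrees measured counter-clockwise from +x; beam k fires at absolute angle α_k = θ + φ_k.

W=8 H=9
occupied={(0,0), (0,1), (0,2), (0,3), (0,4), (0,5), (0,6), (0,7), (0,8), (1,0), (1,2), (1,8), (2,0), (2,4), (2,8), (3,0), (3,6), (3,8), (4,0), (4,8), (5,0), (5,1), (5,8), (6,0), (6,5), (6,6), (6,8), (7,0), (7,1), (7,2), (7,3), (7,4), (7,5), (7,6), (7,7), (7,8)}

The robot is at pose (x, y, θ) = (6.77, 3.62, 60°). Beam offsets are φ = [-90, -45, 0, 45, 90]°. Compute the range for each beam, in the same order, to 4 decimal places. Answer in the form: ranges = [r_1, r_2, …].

ranges = [0.2656, 0.2381, 0.4600, 1.4287, 6.6626]

beam 1: φ=-90°, α=330°
  d=(0.8660,-0.5000)  start (6,3)  tX=0.2656 tY=1.2400  stride 1/|dx|=1.1547 1/|dy|=2.0000
    cross x-line → (7,3), t=0.2656 (wall)
  → r_1 = 0.2656
beam 2: φ=-45°, α=15°
  d=(0.9659,0.2588)  start (6,3)  tX=0.2381 tY=1.4682  stride 1/|dx|=1.0353 1/|dy|=3.8637
    cross x-line → (7,3), t=0.2381 (wall)
  → r_2 = 0.2381
beam 3: φ=0°, α=60°
  d=(0.5000,0.8660)  start (6,3)  tX=0.4600 tY=0.4388  stride 1/|dx|=2.0000 1/|dy|=1.1547
    cross y-line → (6,4), t=0.4388
    cross x-line → (7,4), t=0.4600 (wall)
  → r_3 = 0.4600
beam 4: φ=45°, α=105°
  d=(-0.2588,0.9659)  start (6,3)  tX=2.9751 tY=0.3934  stride 1/|dx|=3.8637 1/|dy|=1.0353
    cross y-line → (6,4), t=0.3934
    cross y-line → (6,5), t=1.4287 (wall)
  → r_4 = 1.4287
beam 5: φ=90°, α=150°
  d=(-0.8660,0.5000)  start (6,3)  tX=0.8891 tY=0.7600  stride 1/|dx|=1.1547 1/|dy|=2.0000
    cross y-line → (6,4), t=0.7600
    cross x-line → (5,4), t=0.8891
    cross x-line → (4,4), t=2.0438
    cross y-line → (4,5), t=2.7600
    cross x-line → (3,5), t=3.1985
    cross x-line → (2,5), t=4.3532
    cross y-line → (2,6), t=4.7600
    cross x-line → (1,6), t=5.5079
    cross x-line → (0,6), t=6.6626 (wall)
  → r_5 = 6.6626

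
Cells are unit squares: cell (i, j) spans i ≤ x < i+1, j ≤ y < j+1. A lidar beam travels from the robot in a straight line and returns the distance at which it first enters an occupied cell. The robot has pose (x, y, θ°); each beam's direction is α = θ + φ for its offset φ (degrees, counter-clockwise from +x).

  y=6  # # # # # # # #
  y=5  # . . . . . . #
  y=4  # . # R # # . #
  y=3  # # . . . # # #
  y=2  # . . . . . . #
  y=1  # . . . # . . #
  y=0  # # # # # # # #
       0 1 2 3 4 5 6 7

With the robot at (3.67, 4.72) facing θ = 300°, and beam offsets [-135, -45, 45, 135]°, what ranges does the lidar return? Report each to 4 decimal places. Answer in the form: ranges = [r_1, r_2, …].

beam 1: φ=-135°, α=165°
  cosα=-0.9659 sinα=0.2588 | (3,4) | tMaxX 0.6936 tMaxY 1.0818 | tΔX 1.0353 tΔY 3.8637
    t=0.6936 [x] (2,4) — stop
  → r_1 = 0.6936
beam 2: φ=-45°, α=255°
  cosα=-0.2588 sinα=-0.9659 | (3,4) | tMaxX 2.5887 tMaxY 0.7454 | tΔX 3.8637 tΔY 1.0353
    t=0.7454 [y] (3,3)
    t=1.7807 [y] (3,2)
    t=2.5887 [x] (2,2)
    t=2.8160 [y] (2,1)
    t=3.8512 [y] (2,0) — stop
  → r_2 = 3.8512
beam 3: φ=45°, α=345°
  cosα=0.9659 sinα=-0.2588 | (3,4) | tMaxX 0.3416 tMaxY 2.7819 | tΔX 1.0353 tΔY 3.8637
    t=0.3416 [x] (4,4) — stop
  → r_3 = 0.3416
beam 4: φ=135°, α=75°
  cosα=0.2588 sinα=0.9659 | (3,4) | tMaxX 1.2750 tMaxY 0.2899 | tΔX 3.8637 tΔY 1.0353
    t=0.2899 [y] (3,5)
    t=1.2750 [x] (4,5)
    t=1.3252 [y] (4,6) — stop
  → r_4 = 1.3252

ranges = [0.6936, 3.8512, 0.3416, 1.3252]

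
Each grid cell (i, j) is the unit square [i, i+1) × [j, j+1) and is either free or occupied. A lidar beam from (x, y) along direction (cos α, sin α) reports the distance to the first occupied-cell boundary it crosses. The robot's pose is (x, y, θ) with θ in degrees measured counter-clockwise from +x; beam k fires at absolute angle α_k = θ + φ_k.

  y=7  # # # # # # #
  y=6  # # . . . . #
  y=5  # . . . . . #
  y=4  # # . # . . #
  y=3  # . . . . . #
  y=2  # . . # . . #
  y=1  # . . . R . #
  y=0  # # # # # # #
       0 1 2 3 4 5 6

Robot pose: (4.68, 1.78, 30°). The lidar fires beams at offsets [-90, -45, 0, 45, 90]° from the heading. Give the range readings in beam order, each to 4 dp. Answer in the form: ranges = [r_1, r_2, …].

beam 1: φ=-90°, α=300°
  dir = (cos 300°, sin 300°) = (0.5000, -0.8660); from cell (4,1)
  next x-line at t=0.6400, next y-line at t=0.9007; Δt_x=2.0000, Δt_y=1.1547
    x: enter (5,1) at t=0.6400
    y: enter (5,0) at t=0.9007 ← occupied
  → r_1 = 0.9007
beam 2: φ=-45°, α=345°
  dir = (cos 345°, sin 345°) = (0.9659, -0.2588); from cell (4,1)
  next x-line at t=0.3313, next y-line at t=3.0137; Δt_x=1.0353, Δt_y=3.8637
    x: enter (5,1) at t=0.3313
    x: enter (6,1) at t=1.3666 ← occupied
  → r_2 = 1.3666
beam 3: φ=0°, α=30°
  dir = (cos 30°, sin 30°) = (0.8660, 0.5000); from cell (4,1)
  next x-line at t=0.3695, next y-line at t=0.4400; Δt_x=1.1547, Δt_y=2.0000
    x: enter (5,1) at t=0.3695
    y: enter (5,2) at t=0.4400
    x: enter (6,2) at t=1.5242 ← occupied
  → r_3 = 1.5242
beam 4: φ=45°, α=75°
  dir = (cos 75°, sin 75°) = (0.2588, 0.9659); from cell (4,1)
  next x-line at t=1.2364, next y-line at t=0.2278; Δt_x=3.8637, Δt_y=1.0353
    y: enter (4,2) at t=0.2278
    x: enter (5,2) at t=1.2364
    y: enter (5,3) at t=1.2630
    y: enter (5,4) at t=2.2983
    y: enter (5,5) at t=3.3336
    y: enter (5,6) at t=4.3689
    x: enter (6,6) at t=5.1001 ← occupied
  → r_4 = 5.1001
beam 5: φ=90°, α=120°
  dir = (cos 120°, sin 120°) = (-0.5000, 0.8660); from cell (4,1)
  next x-line at t=1.3600, next y-line at t=0.2540; Δt_x=2.0000, Δt_y=1.1547
    y: enter (4,2) at t=0.2540
    x: enter (3,2) at t=1.3600 ← occupied
  → r_5 = 1.3600

ranges = [0.9007, 1.3666, 1.5242, 5.1001, 1.3600]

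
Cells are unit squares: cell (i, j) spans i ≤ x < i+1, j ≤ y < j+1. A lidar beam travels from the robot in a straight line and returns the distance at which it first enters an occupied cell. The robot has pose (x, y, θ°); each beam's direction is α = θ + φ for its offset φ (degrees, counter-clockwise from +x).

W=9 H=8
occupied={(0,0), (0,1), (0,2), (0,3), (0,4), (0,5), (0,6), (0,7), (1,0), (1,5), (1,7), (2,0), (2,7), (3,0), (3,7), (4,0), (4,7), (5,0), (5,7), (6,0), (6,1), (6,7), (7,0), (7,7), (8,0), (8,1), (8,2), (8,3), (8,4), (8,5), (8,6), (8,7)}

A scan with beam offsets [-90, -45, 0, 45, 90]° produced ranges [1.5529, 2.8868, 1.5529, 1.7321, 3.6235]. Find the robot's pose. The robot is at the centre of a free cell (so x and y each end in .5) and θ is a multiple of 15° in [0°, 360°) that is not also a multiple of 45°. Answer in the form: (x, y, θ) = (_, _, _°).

Candidates: 40 free-cell centres × 16 headings = 640 poses. Raycast each; keep the one whose scan matches to 4 dp.
  (3.5, 1.5, 30°): beam 1 = 0.5774 ≠ 1.5529 ✗
  (1.5, 3.5, 30°): beam 1 = 2.8868 ≠ 1.5529 ✗
  (2.5, 4.5, 195°): beam 1 = 2.5882 ≠ 1.5529 ✗
  …
  (6.5, 3.5, 345°): r_1=1.5529, r_2=2.8868, r_3=1.5529, r_4=1.7321, r_5=3.6235 — all match ✓
Unique over the lattice → pose = (6.5, 3.5, 345°).

(x, y, θ) = (6.5, 3.5, 345°)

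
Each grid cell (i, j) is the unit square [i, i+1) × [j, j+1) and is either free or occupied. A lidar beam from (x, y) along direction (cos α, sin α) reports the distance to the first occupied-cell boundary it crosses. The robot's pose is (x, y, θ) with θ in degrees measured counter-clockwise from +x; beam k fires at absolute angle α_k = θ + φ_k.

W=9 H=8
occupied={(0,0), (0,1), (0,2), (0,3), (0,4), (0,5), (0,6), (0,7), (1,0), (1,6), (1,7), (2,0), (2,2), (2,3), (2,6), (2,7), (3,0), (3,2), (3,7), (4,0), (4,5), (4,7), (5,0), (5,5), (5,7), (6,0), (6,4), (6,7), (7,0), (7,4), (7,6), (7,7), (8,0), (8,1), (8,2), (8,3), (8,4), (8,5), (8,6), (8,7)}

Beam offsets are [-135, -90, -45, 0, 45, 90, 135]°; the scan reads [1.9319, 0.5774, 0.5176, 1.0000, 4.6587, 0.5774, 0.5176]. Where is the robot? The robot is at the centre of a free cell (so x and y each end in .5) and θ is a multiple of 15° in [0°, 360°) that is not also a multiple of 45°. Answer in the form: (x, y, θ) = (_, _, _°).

Enumerate (i+0.5, j+0.5, θ) over the 32 free cells and 16 admissible headings. For each, cast all 7 beams and compare to the given ranges.
  (6.5, 2.5, 15°): beam 1 = 1.7321 ≠ 1.9319 ✗
  (7.5, 2.5, 120°): beam 1 = 0.5176 ≠ 1.9319 ✗
  (4.5, 1.5, 15°): beam 1 = 0.5774 ≠ 1.9319 ✗
  (2.5, 5.5, 75°): beam 1 = 2.8868 ≠ 1.9319 ✗
  …
  (3.5, 1.5, 330°): r_1=1.9319, r_2=0.5774, r_3=0.5176, r_4=1.0000, r_5=4.6587, r_6=0.5774, r_7=0.5176 — all match ✓
No second candidate reproduces the full scan.

(x, y, θ) = (3.5, 1.5, 330°)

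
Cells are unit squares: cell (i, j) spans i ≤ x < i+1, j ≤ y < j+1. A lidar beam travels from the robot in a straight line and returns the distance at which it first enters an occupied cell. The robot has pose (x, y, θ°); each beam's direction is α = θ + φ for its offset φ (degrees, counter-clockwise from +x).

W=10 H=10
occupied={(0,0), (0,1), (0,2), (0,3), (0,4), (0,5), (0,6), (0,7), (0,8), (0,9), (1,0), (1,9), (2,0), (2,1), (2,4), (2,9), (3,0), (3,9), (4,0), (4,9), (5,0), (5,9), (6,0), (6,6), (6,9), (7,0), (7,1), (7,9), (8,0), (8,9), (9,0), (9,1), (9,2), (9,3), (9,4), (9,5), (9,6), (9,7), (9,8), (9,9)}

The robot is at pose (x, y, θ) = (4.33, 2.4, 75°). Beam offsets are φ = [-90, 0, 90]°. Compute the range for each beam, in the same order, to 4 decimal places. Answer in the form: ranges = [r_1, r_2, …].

ranges = [2.7642, 6.8328, 3.4475]

beam 1: φ=-90°, α=345°
  direction (0.9659, -0.2588); cell (4,2); t to first gridline: x 0.6936, y 1.5455 (then +1.0353 / +3.8637)
    (5,2) via x @ 0.6936
    (5,1) via y @ 1.5455
    (6,1) via x @ 1.7289
    (7,1) via x @ 2.7642  # hit
  → r_1 = 2.7642
beam 2: φ=0°, α=75°
  direction (0.2588, 0.9659); cell (4,2); t to first gridline: x 2.5887, y 0.6212 (then +3.8637 / +1.0353)
    (4,3) via y @ 0.6212
    (4,4) via y @ 1.6564
    (5,4) via x @ 2.5887
    (5,5) via y @ 2.6917
    (5,6) via y @ 3.7270
    (5,7) via y @ 4.7623
    (5,8) via y @ 5.7975
    (6,8) via x @ 6.4524
    (6,9) via y @ 6.8328  # hit
  → r_2 = 6.8328
beam 3: φ=90°, α=165°
  direction (-0.9659, 0.2588); cell (4,2); t to first gridline: x 0.3416, y 2.3182 (then +1.0353 / +3.8637)
    (3,2) via x @ 0.3416
    (2,2) via x @ 1.3769
    (2,3) via y @ 2.3182
    (1,3) via x @ 2.4122
    (0,3) via x @ 3.4475  # hit
  → r_3 = 3.4475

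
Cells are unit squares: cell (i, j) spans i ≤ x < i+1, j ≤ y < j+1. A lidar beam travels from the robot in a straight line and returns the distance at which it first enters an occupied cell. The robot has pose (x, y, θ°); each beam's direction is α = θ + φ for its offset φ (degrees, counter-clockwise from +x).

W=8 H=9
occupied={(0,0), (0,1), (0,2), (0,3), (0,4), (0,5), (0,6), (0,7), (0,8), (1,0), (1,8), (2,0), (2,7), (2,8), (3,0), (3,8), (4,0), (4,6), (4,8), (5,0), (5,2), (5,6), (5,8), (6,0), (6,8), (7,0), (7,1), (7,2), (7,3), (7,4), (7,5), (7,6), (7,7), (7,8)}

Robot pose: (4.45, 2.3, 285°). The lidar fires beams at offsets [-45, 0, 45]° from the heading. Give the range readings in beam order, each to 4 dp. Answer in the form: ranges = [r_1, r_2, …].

ranges = [1.5011, 1.3459, 2.6000]

beam 1: φ=-45°, α=240°
  d=(-0.5000,-0.8660)  start (4,2)  tX=0.9000 tY=0.3464  stride 1/|dx|=2.0000 1/|dy|=1.1547
    cross y-line → (4,1), t=0.3464
    cross x-line → (3,1), t=0.9000
    cross y-line → (3,0), t=1.5011 (wall)
  → r_1 = 1.5011
beam 2: φ=0°, α=285°
  d=(0.2588,-0.9659)  start (4,2)  tX=2.1250 tY=0.3106  stride 1/|dx|=3.8637 1/|dy|=1.0353
    cross y-line → (4,1), t=0.3106
    cross y-line → (4,0), t=1.3459 (wall)
  → r_2 = 1.3459
beam 3: φ=45°, α=330°
  d=(0.8660,-0.5000)  start (4,2)  tX=0.6351 tY=0.6000  stride 1/|dx|=1.1547 1/|dy|=2.0000
    cross y-line → (4,1), t=0.6000
    cross x-line → (5,1), t=0.6351
    cross x-line → (6,1), t=1.7898
    cross y-line → (6,0), t=2.6000 (wall)
  → r_3 = 2.6000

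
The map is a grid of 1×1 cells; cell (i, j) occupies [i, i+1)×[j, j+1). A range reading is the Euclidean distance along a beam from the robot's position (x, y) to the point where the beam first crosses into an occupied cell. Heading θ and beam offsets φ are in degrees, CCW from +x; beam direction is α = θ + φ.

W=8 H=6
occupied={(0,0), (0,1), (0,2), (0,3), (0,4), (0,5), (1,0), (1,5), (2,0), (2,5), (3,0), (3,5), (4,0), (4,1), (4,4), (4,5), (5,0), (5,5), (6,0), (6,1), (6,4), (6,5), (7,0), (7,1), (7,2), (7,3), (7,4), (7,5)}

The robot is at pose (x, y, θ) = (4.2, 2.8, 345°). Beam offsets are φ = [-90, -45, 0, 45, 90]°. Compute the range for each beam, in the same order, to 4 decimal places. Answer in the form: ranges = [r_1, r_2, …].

ranges = [1.8635, 0.9238, 2.8988, 2.4000, 1.2423]

beam 1: φ=-90°, α=255°
  d=(-0.2588,-0.9659)  start (4,2)  tX=0.7727 tY=0.8282  stride 1/|dx|=3.8637 1/|dy|=1.0353
    cross x-line → (3,2), t=0.7727
    cross y-line → (3,1), t=0.8282
    cross y-line → (3,0), t=1.8635 (wall)
  → r_1 = 1.8635
beam 2: φ=-45°, α=300°
  d=(0.5000,-0.8660)  start (4,2)  tX=1.6000 tY=0.9238  stride 1/|dx|=2.0000 1/|dy|=1.1547
    cross y-line → (4,1), t=0.9238 (wall)
  → r_2 = 0.9238
beam 3: φ=0°, α=345°
  d=(0.9659,-0.2588)  start (4,2)  tX=0.8282 tY=3.0910  stride 1/|dx|=1.0353 1/|dy|=3.8637
    cross x-line → (5,2), t=0.8282
    cross x-line → (6,2), t=1.8635
    cross x-line → (7,2), t=2.8988 (wall)
  → r_3 = 2.8988
beam 4: φ=45°, α=30°
  d=(0.8660,0.5000)  start (4,2)  tX=0.9238 tY=0.4000  stride 1/|dx|=1.1547 1/|dy|=2.0000
    cross y-line → (4,3), t=0.4000
    cross x-line → (5,3), t=0.9238
    cross x-line → (6,3), t=2.0785
    cross y-line → (6,4), t=2.4000 (wall)
  → r_4 = 2.4000
beam 5: φ=90°, α=75°
  d=(0.2588,0.9659)  start (4,2)  tX=3.0910 tY=0.2071  stride 1/|dx|=3.8637 1/|dy|=1.0353
    cross y-line → (4,3), t=0.2071
    cross y-line → (4,4), t=1.2423 (wall)
  → r_5 = 1.2423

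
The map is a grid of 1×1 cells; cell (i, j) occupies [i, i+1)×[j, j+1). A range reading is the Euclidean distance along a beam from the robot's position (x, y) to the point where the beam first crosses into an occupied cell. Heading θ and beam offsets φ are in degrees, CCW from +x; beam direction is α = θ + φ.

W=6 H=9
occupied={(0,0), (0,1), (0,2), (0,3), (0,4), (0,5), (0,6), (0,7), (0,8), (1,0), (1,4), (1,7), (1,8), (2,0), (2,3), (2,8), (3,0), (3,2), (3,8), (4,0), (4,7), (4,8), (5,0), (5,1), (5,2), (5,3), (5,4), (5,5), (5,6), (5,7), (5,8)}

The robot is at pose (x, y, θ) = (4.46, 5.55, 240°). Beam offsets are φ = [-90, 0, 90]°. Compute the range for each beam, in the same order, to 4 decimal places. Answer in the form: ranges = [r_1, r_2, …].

beam 1: φ=-90°, α=150°
  dir = (cos 150°, sin 150°) = (-0.8660, 0.5000); from cell (4,5)
  next x-line at t=0.5312, next y-line at t=0.9000; Δt_x=1.1547, Δt_y=2.0000
    x: enter (3,5) at t=0.5312
    y: enter (3,6) at t=0.9000
    x: enter (2,6) at t=1.6859
    x: enter (1,6) at t=2.8406
    y: enter (1,7) at t=2.9000 ← occupied
  → r_1 = 2.9000
beam 2: φ=0°, α=240°
  dir = (cos 240°, sin 240°) = (-0.5000, -0.8660); from cell (4,5)
  next x-line at t=0.9200, next y-line at t=0.6351; Δt_x=2.0000, Δt_y=1.1547
    y: enter (4,4) at t=0.6351
    x: enter (3,4) at t=0.9200
    y: enter (3,3) at t=1.7898
    x: enter (2,3) at t=2.9200 ← occupied
  → r_2 = 2.9200
beam 3: φ=90°, α=330°
  dir = (cos 330°, sin 330°) = (0.8660, -0.5000); from cell (4,5)
  next x-line at t=0.6235, next y-line at t=1.1000; Δt_x=1.1547, Δt_y=2.0000
    x: enter (5,5) at t=0.6235 ← occupied
  → r_3 = 0.6235

ranges = [2.9000, 2.9200, 0.6235]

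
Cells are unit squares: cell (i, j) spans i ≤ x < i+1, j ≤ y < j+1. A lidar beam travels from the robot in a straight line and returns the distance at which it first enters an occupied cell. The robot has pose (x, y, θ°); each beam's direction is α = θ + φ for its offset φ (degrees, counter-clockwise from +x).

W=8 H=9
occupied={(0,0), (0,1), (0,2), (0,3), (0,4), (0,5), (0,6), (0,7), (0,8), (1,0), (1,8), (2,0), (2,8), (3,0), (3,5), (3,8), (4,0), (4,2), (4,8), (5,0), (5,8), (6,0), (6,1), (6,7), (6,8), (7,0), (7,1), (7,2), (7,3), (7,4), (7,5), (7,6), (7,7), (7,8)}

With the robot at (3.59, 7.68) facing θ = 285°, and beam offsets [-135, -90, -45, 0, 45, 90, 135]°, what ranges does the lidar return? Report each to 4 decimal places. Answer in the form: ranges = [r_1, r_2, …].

beam 1: φ=-135°, α=150°
  d=(-0.8660,0.5000)  start (3,7)  tX=0.6813 tY=0.6400  stride 1/|dx|=1.1547 1/|dy|=2.0000
    cross y-line → (3,8), t=0.6400 (wall)
  → r_1 = 0.6400
beam 2: φ=-90°, α=195°
  d=(-0.9659,-0.2588)  start (3,7)  tX=0.6108 tY=2.6273  stride 1/|dx|=1.0353 1/|dy|=3.8637
    cross x-line → (2,7), t=0.6108
    cross x-line → (1,7), t=1.6461
    cross y-line → (1,6), t=2.6273
    cross x-line → (0,6), t=2.6814 (wall)
  → r_2 = 2.6814
beam 3: φ=-45°, α=240°
  d=(-0.5000,-0.8660)  start (3,7)  tX=1.1800 tY=0.7852  stride 1/|dx|=2.0000 1/|dy|=1.1547
    cross y-line → (3,6), t=0.7852
    cross x-line → (2,6), t=1.1800
    cross y-line → (2,5), t=1.9399
    cross y-line → (2,4), t=3.0946
    cross x-line → (1,4), t=3.1800
    cross y-line → (1,3), t=4.2493
    cross x-line → (0,3), t=5.1800 (wall)
  → r_3 = 5.1800
beam 4: φ=0°, α=285°
  d=(0.2588,-0.9659)  start (3,7)  tX=1.5841 tY=0.7040  stride 1/|dx|=3.8637 1/|dy|=1.0353
    cross y-line → (3,6), t=0.7040
    cross x-line → (4,6), t=1.5841
    cross y-line → (4,5), t=1.7393
    cross y-line → (4,4), t=2.7745
    cross y-line → (4,3), t=3.8098
    cross y-line → (4,2), t=4.8451 (wall)
  → r_4 = 4.8451
beam 5: φ=45°, α=330°
  d=(0.8660,-0.5000)  start (3,7)  tX=0.4734 tY=1.3600  stride 1/|dx|=1.1547 1/|dy|=2.0000
    cross x-line → (4,7), t=0.4734
    cross y-line → (4,6), t=1.3600
    cross x-line → (5,6), t=1.6281
    cross x-line → (6,6), t=2.7828
    cross y-line → (6,5), t=3.3600
    cross x-line → (7,5), t=3.9375 (wall)
  → r_5 = 3.9375
beam 6: φ=90°, α=15°
  d=(0.9659,0.2588)  start (3,7)  tX=0.4245 tY=1.2364  stride 1/|dx|=1.0353 1/|dy|=3.8637
    cross x-line → (4,7), t=0.4245
    cross y-line → (4,8), t=1.2364 (wall)
  → r_6 = 1.2364
beam 7: φ=135°, α=60°
  d=(0.5000,0.8660)  start (3,7)  tX=0.8200 tY=0.3695  stride 1/|dx|=2.0000 1/|dy|=1.1547
    cross y-line → (3,8), t=0.3695 (wall)
  → r_7 = 0.3695

ranges = [0.6400, 2.6814, 5.1800, 4.8451, 3.9375, 1.2364, 0.3695]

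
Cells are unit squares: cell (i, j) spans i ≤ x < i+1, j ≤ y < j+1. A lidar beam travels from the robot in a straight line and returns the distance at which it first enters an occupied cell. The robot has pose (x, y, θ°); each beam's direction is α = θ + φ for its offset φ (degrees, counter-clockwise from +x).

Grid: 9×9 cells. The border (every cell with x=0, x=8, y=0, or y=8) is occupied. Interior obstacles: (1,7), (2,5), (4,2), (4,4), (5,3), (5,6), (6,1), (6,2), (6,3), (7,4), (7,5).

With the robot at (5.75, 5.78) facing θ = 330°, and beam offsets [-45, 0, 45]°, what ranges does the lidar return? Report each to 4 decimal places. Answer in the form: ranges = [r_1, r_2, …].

ranges = [1.8428, 1.4434, 2.3294]

beam 1: φ=-45°, α=285°
  d=(0.2588,-0.9659)  start (5,5)  tX=0.9659 tY=0.8075  stride 1/|dx|=3.8637 1/|dy|=1.0353
    cross y-line → (5,4), t=0.8075
    cross x-line → (6,4), t=0.9659
    cross y-line → (6,3), t=1.8428 (wall)
  → r_1 = 1.8428
beam 2: φ=0°, α=330°
  d=(0.8660,-0.5000)  start (5,5)  tX=0.2887 tY=1.5600  stride 1/|dx|=1.1547 1/|dy|=2.0000
    cross x-line → (6,5), t=0.2887
    cross x-line → (7,5), t=1.4434 (wall)
  → r_2 = 1.4434
beam 3: φ=45°, α=15°
  d=(0.9659,0.2588)  start (5,5)  tX=0.2588 tY=0.8500  stride 1/|dx|=1.0353 1/|dy|=3.8637
    cross x-line → (6,5), t=0.2588
    cross y-line → (6,6), t=0.8500
    cross x-line → (7,6), t=1.2941
    cross x-line → (8,6), t=2.3294 (wall)
  → r_3 = 2.3294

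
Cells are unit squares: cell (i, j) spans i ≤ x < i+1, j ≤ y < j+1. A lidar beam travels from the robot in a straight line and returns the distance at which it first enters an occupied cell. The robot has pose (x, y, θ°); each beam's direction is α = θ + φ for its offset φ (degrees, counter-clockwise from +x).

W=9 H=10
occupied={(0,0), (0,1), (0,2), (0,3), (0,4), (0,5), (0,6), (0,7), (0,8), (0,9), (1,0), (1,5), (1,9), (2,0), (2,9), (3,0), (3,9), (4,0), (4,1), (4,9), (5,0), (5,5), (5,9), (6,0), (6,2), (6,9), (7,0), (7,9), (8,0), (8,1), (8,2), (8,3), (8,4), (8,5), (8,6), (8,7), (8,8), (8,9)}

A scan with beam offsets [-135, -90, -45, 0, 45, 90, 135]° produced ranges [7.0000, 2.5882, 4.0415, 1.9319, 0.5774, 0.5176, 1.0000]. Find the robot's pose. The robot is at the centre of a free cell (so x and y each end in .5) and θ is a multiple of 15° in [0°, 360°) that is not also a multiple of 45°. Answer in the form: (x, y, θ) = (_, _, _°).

(x, y, θ) = (4.5, 8.5, 15°)

Enumerate (i+0.5, j+0.5, θ) over the 52 free cells and 16 admissible headings. For each, cast all 7 beams and compare to the given ranges.
  (1.5, 8.5, 300°): beam 1 = 0.5176 ≠ 7.0000 ✗
  (2.5, 8.5, 165°): beam 1 = 1.0000 ≠ 7.0000 ✗
  (7.5, 6.5, 285°): beam 1 = 5.0000 ≠ 7.0000 ✗
  (2.5, 5.5, 195°): beam 1 = 4.0415 ≠ 7.0000 ✗
  …
  (4.5, 8.5, 15°): r_1=7.0000, r_2=2.5882, r_3=4.0415, r_4=1.9319, r_5=0.5774, r_6=0.5176, r_7=1.0000 — all match ✓
Only this pose fits every beam.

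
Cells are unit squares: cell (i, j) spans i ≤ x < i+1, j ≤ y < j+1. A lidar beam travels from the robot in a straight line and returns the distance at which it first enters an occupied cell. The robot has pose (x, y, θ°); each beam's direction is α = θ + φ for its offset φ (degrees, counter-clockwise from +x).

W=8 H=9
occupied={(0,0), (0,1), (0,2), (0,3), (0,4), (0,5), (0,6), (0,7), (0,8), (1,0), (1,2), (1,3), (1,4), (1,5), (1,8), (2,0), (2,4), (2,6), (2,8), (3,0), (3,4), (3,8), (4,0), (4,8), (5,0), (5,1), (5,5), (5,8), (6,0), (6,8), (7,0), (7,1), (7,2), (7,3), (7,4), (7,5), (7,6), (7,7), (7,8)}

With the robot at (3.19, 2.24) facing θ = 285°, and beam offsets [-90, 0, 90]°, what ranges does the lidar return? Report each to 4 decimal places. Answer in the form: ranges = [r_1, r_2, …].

ranges = [2.2673, 1.2837, 3.9444]

beam 1: φ=-90°, α=195°
  cosα=-0.9659 sinα=-0.2588 | (3,2) | tMaxX 0.1967 tMaxY 0.9273 | tΔX 1.0353 tΔY 3.8637
    t=0.1967 [x] (2,2)
    t=0.9273 [y] (2,1)
    t=1.2320 [x] (1,1)
    t=2.2673 [x] (0,1) — stop
  → r_1 = 2.2673
beam 2: φ=0°, α=285°
  cosα=0.2588 sinα=-0.9659 | (3,2) | tMaxX 3.1296 tMaxY 0.2485 | tΔX 3.8637 tΔY 1.0353
    t=0.2485 [y] (3,1)
    t=1.2837 [y] (3,0) — stop
  → r_2 = 1.2837
beam 3: φ=90°, α=15°
  cosα=0.9659 sinα=0.2588 | (3,2) | tMaxX 0.8386 tMaxY 2.9364 | tΔX 1.0353 tΔY 3.8637
    t=0.8386 [x] (4,2)
    t=1.8738 [x] (5,2)
    t=2.9091 [x] (6,2)
    t=2.9364 [y] (6,3)
    t=3.9444 [x] (7,3) — stop
  → r_3 = 3.9444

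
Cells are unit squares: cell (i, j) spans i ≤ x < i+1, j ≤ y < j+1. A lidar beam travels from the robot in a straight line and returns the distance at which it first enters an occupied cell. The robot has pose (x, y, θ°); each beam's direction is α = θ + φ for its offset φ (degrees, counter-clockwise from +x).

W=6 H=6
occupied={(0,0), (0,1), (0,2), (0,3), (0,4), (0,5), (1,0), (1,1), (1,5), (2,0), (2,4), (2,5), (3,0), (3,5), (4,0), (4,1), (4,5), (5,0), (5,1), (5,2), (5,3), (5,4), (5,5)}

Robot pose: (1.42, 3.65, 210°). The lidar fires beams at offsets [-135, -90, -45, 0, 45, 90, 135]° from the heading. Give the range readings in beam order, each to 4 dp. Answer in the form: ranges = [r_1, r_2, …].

ranges = [1.3976, 0.8400, 0.4348, 0.4850, 1.6228, 3.0600, 3.7063]

beam 1: φ=-135°, α=75°
  direction (0.2588, 0.9659); cell (1,3); t to first gridline: x 2.2409, y 0.3623 (then +3.8637 / +1.0353)
    (1,4) via y @ 0.3623
    (1,5) via y @ 1.3976  # hit
  → r_1 = 1.3976
beam 2: φ=-90°, α=120°
  direction (-0.5000, 0.8660); cell (1,3); t to first gridline: x 0.8400, y 0.4041 (then +2.0000 / +1.1547)
    (1,4) via y @ 0.4041
    (0,4) via x @ 0.8400  # hit
  → r_2 = 0.8400
beam 3: φ=-45°, α=165°
  direction (-0.9659, 0.2588); cell (1,3); t to first gridline: x 0.4348, y 1.3523 (then +1.0353 / +3.8637)
    (0,3) via x @ 0.4348  # hit
  → r_3 = 0.4348
beam 4: φ=0°, α=210°
  direction (-0.8660, -0.5000); cell (1,3); t to first gridline: x 0.4850, y 1.3000 (then +1.1547 / +2.0000)
    (0,3) via x @ 0.4850  # hit
  → r_4 = 0.4850
beam 5: φ=45°, α=255°
  direction (-0.2588, -0.9659); cell (1,3); t to first gridline: x 1.6228, y 0.6729 (then +3.8637 / +1.0353)
    (1,2) via y @ 0.6729
    (0,2) via x @ 1.6228  # hit
  → r_5 = 1.6228
beam 6: φ=90°, α=300°
  direction (0.5000, -0.8660); cell (1,3); t to first gridline: x 1.1600, y 0.7506 (then +2.0000 / +1.1547)
    (1,2) via y @ 0.7506
    (2,2) via x @ 1.1600
    (2,1) via y @ 1.9053
    (2,0) via y @ 3.0600  # hit
  → r_6 = 3.0600
beam 7: φ=135°, α=345°
  direction (0.9659, -0.2588); cell (1,3); t to first gridline: x 0.6005, y 2.5114 (then +1.0353 / +3.8637)
    (2,3) via x @ 0.6005
    (3,3) via x @ 1.6357
    (3,2) via y @ 2.5114
    (4,2) via x @ 2.6710
    (5,2) via x @ 3.7063  # hit
  → r_7 = 3.7063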